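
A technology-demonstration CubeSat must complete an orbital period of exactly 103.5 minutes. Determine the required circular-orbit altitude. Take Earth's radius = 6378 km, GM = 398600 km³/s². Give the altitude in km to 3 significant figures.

T = 103.5 min = 6210.0 s.
From T = 2π√(a³/μ): a = (μ T²/4π²)^(1/3) = (398600 × 6210.0² / 4π²)^(1/3) = 7302 km.
Altitude h = a − R = 7302 − 6378 = 924 km.

924 km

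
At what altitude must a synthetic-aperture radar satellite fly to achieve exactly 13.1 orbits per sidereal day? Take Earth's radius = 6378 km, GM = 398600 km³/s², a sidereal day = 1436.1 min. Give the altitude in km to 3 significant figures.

Required period T = 86166 / 13.1 = 6577.6 s.
From T = 2π√(a³/μ): a = (μ T²/4π²)^(1/3) = (398600 × 6577.6² / 4π²)^(1/3) = 7588 km.
Altitude h = a − R = 7588 − 6378 = 1210 km.

1210 km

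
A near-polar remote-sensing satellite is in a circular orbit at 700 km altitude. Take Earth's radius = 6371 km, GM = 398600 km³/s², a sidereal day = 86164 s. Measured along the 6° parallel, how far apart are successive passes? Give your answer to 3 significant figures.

2730 km

Semi-major axis a = 6371 + 700 = 7071 km. Period T = 2π√(a³/μ) = 2π√(7071³/398600) = 5917.4 s = 98.62 min.
Node shift per orbit = (5917.4/86164) × 360° = 24.72°.
Equatorial spacing = 24.72 × 111.2 km/° = 2749 km.
At 6° latitude, spacing = 2749 × cos(6°) = 2734 km.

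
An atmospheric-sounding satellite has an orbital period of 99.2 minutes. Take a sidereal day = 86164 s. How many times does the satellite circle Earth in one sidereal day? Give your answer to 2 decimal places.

14.48

T = 99.2 min = 5952.0 s.
Orbits per sidereal day = 86164 / 5952.0 = 14.476.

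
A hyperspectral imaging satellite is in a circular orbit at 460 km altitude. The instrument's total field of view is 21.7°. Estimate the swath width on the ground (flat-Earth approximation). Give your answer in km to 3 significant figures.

Half-angle = 21.7°/2 = 10.85°.
Swath width ≈ 2h·tan(θ/2) = 2 × 460 × tan(10.85°) = 176.3 km.

176 km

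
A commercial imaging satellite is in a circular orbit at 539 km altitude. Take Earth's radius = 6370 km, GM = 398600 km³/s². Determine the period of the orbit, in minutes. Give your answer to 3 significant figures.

95.3 min

Semi-major axis a = 6370 + 539 = 6909 km. Period T = 2π√(a³/μ) = 2π√(6909³/398600) = 5715.2 s = 95.25 min.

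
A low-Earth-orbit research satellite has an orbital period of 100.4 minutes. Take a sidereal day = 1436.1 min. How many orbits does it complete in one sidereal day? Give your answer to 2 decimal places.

14.30

T = 100.4 min = 6024.0 s.
Orbits per sidereal day = 86166 / 6024.0 = 14.304.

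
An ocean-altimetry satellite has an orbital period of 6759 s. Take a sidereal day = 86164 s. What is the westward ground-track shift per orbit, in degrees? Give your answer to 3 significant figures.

During one orbit Earth rotates (6759.0 / 86164) × 360° = 28.24°.

28.2°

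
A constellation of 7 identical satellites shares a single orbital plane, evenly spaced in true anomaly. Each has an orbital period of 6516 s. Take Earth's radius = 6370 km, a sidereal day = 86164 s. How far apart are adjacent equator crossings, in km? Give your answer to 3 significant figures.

432 km

Single-satellite node shift = (6516.0/86164) × 360° = 27.22°.
With 7 satellites evenly phased, successive equator crossings are 27.22/7 = 3.889° apart.
That is 3.889 × 111.2 = 432 km at the equator.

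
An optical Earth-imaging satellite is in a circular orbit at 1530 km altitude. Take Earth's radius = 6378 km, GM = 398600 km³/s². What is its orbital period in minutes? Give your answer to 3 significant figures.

Semi-major axis a = 6378 + 1530 = 7908 km. Period T = 2π√(a³/μ) = 2π√(7908³/398600) = 6998.6 s = 116.64 min.

117 min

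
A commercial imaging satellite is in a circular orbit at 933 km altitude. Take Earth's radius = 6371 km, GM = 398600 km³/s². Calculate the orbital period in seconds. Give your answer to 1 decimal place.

6212.3 seconds

Semi-major axis a = 6371 + 933 = 7304 km. Period T = 2π√(a³/μ) = 2π√(7304³/398600) = 6212.3 s = 103.54 min.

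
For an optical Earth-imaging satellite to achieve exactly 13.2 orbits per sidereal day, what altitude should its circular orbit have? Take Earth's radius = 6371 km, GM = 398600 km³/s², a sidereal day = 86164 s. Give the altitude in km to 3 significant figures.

1180 km

Required period T = 86164 / 13.2 = 6527.6 s.
From T = 2π√(a³/μ): a = (μ T²/4π²)^(1/3) = (398600 × 6527.6² / 4π²)^(1/3) = 7549 km.
Altitude h = a − R = 7549 − 6371 = 1178 km.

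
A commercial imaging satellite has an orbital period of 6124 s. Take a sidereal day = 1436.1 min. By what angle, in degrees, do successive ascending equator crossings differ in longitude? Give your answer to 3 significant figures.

25.6°

During one orbit Earth rotates (6124.0 / 86166) × 360° = 25.59°.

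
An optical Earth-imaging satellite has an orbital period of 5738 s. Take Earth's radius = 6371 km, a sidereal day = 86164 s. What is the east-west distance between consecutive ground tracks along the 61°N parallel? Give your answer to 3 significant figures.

Node shift per orbit = (5738.0/86164) × 360° = 23.97°.
Equatorial spacing = 23.97 × 111.2 km/° = 2666 km.
At 61° latitude, spacing = 2666 × cos(61°) = 1292 km.

1290 km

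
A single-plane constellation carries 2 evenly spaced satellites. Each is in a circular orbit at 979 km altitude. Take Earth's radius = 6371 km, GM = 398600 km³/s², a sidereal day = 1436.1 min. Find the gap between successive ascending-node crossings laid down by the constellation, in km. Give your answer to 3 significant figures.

Semi-major axis a = 6371 + 979 = 7350 km. Period T = 2π√(a³/μ) = 2π√(7350³/398600) = 6271.1 s = 104.52 min.
Single-satellite node shift = (6271.1/86166) × 360° = 26.20°.
With 2 satellites evenly phased, successive equator crossings are 26.20/2 = 13.100° apart.
That is 13.100 × 111.2 = 1457 km at the equator.

1460 km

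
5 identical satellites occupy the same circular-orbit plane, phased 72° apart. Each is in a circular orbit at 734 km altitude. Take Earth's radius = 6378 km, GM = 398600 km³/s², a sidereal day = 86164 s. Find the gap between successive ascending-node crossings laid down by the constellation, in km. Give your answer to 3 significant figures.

555 km

Semi-major axis a = 6378 + 734 = 7112 km. Period T = 2π√(a³/μ) = 2π√(7112³/398600) = 5969.0 s = 99.48 min.
Single-satellite node shift = (5969.0/86164) × 360° = 24.94°.
With 5 satellites evenly phased, successive equator crossings are 24.94/5 = 4.988° apart.
That is 4.988 × 111.3 = 555 km at the equator.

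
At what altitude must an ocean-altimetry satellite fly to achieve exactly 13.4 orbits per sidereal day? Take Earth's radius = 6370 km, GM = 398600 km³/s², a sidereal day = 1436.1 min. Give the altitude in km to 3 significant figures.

Required period T = 86166 / 13.4 = 6430.3 s.
From T = 2π√(a³/μ): a = (μ T²/4π²)^(1/3) = (398600 × 6430.3² / 4π²)^(1/3) = 7474 km.
Altitude h = a − R = 7474 − 6370 = 1104 km.

1100 km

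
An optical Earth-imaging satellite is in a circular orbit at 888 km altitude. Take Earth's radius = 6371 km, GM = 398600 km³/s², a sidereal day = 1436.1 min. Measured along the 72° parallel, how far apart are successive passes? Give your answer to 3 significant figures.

884 km

Semi-major axis a = 6371 + 888 = 7259 km. Period T = 2π√(a³/μ) = 2π√(7259³/398600) = 6155.0 s = 102.58 min.
Node shift per orbit = (6155.0/86166) × 360° = 25.72°.
Equatorial spacing = 25.72 × 111.2 km/° = 2859 km.
At 72° latitude, spacing = 2859 × cos(72°) = 884 km.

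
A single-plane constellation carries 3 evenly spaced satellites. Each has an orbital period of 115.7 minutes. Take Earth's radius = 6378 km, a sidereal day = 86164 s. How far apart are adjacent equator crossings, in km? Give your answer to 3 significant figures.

T = 115.7 min = 6942.0 s.
Single-satellite node shift = (6942.0/86164) × 360° = 29.00°.
With 3 satellites evenly phased, successive equator crossings are 29.00/3 = 9.668° apart.
That is 9.668 × 111.3 = 1076 km at the equator.

1080 km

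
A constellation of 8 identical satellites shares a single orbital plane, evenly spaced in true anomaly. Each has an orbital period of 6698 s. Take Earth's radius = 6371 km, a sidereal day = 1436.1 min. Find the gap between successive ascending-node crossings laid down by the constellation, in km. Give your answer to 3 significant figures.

389 km

Single-satellite node shift = (6698.0/86166) × 360° = 27.98°.
With 8 satellites evenly phased, successive equator crossings are 27.98/8 = 3.498° apart.
That is 3.498 × 111.2 = 389 km at the equator.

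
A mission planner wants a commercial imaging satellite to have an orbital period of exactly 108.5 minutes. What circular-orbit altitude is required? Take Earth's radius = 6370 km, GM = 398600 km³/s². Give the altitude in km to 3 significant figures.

1170 km

T = 108.5 min = 6510.0 s.
From T = 2π√(a³/μ): a = (μ T²/4π²)^(1/3) = (398600 × 6510.0² / 4π²)^(1/3) = 7536 km.
Altitude h = a − R = 7536 − 6370 = 1166 km.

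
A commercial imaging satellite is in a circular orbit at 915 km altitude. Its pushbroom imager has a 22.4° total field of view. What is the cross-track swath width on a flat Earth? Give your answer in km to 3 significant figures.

362 km

Half-angle = 22.4°/2 = 11.2°.
Swath width ≈ 2h·tan(θ/2) = 2 × 915 × tan(11.2°) = 362.3 km.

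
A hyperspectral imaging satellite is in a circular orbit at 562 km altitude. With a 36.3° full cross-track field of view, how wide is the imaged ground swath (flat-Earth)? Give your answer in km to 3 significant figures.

368 km

Half-angle = 36.3°/2 = 18.15°.
Swath width ≈ 2h·tan(θ/2) = 2 × 562 × tan(18.15°) = 368.5 km.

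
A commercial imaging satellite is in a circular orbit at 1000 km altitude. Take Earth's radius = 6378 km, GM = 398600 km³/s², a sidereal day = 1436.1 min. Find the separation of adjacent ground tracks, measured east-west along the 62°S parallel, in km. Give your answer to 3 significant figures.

1380 km

Semi-major axis a = 6378 + 1000 = 7378 km. Period T = 2π√(a³/μ) = 2π√(7378³/398600) = 6306.9 s = 105.12 min.
Node shift per orbit = (6306.9/86166) × 360° = 26.35°.
Equatorial spacing = 26.35 × 111.3 km/° = 2933 km.
At 62° latitude, spacing = 2933 × cos(62°) = 1377 km.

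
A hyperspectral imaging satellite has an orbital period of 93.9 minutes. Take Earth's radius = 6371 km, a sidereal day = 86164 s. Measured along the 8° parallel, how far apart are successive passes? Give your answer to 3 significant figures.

T = 93.9 min = 5634.0 s.
Node shift per orbit = (5634.0/86164) × 360° = 23.54°.
Equatorial spacing = 23.54 × 111.2 km/° = 2617 km.
At 8° latitude, spacing = 2617 × cos(8°) = 2592 km.

2590 km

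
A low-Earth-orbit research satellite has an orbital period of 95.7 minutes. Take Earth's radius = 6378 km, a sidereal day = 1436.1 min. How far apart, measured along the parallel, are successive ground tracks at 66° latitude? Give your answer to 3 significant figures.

T = 95.7 min = 5742.0 s.
Node shift per orbit = (5742.0/86166) × 360° = 23.99°.
Equatorial spacing = 23.99 × 111.3 km/° = 2670 km.
At 66° latitude, spacing = 2670 × cos(66°) = 1086 km.

1090 km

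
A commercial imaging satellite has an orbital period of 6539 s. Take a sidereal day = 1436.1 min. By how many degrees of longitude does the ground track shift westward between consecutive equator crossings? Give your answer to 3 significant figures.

During one orbit Earth rotates (6539.0 / 86166) × 360° = 27.32°.

27.3°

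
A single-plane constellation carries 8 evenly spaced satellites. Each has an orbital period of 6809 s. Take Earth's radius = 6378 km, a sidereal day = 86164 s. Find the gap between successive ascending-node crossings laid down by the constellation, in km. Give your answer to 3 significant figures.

Single-satellite node shift = (6809.0/86164) × 360° = 28.45°.
With 8 satellites evenly phased, successive equator crossings are 28.45/8 = 3.556° apart.
That is 3.556 × 111.3 = 396 km at the equator.

396 km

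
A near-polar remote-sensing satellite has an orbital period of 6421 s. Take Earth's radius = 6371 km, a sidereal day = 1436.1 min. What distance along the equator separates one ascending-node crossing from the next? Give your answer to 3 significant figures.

2980 km

During one orbit Earth rotates (6421.0 / 86166) × 360° = 26.83°.
At the equator that is 26.83° × (2π·6371/360) km/° = 26.83 × 111.2 = 2983 km.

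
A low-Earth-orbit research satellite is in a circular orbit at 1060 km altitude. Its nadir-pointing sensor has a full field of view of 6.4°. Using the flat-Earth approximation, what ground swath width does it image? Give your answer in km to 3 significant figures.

Half-angle = 6.4°/2 = 3.2°.
Swath width ≈ 2h·tan(θ/2) = 2 × 1060 × tan(3.2°) = 118.5 km.

119 km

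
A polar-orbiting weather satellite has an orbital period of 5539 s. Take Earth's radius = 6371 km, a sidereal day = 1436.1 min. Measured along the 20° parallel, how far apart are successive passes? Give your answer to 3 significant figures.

Node shift per orbit = (5539.0/86166) × 360° = 23.14°.
Equatorial spacing = 23.14 × 111.2 km/° = 2573 km.
At 20° latitude, spacing = 2573 × cos(20°) = 2418 km.

2420 km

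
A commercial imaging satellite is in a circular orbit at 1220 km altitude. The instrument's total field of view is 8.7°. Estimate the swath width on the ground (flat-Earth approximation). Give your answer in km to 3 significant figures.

186 km

Half-angle = 8.7°/2 = 4.35°.
Swath width ≈ 2h·tan(θ/2) = 2 × 1220 × tan(4.35°) = 185.6 km.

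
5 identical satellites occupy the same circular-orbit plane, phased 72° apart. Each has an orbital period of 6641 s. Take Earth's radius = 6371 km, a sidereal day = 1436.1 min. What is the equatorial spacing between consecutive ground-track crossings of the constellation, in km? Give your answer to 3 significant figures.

Single-satellite node shift = (6641.0/86166) × 360° = 27.75°.
With 5 satellites evenly phased, successive equator crossings are 27.75/5 = 5.549° apart.
That is 5.549 × 111.2 = 617 km at the equator.

617 km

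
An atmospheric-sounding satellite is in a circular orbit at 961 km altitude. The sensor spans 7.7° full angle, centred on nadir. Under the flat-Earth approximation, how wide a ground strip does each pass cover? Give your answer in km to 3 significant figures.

129 km

Half-angle = 7.7°/2 = 3.85°.
Swath width ≈ 2h·tan(θ/2) = 2 × 961 × tan(3.85°) = 129.3 km.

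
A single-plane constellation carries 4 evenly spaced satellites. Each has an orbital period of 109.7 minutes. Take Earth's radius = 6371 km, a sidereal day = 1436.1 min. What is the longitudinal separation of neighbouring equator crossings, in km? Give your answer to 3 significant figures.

764 km

T = 109.7 min = 6582.0 s.
Single-satellite node shift = (6582.0/86166) × 360° = 27.50°.
With 4 satellites evenly phased, successive equator crossings are 27.50/4 = 6.875° apart.
That is 6.875 × 111.2 = 764 km at the equator.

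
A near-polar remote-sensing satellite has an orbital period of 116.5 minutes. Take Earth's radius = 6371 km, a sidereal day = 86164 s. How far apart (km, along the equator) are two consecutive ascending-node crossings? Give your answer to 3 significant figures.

T = 116.5 min = 6990.0 s.
During one orbit Earth rotates (6990.0 / 86164) × 360° = 29.20°.
At the equator that is 29.20° × (2π·6371/360) km/° = 29.20 × 111.2 = 3247 km.

3250 km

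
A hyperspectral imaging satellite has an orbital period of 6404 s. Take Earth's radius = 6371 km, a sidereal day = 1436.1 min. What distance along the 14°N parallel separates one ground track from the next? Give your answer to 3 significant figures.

2890 km

Node shift per orbit = (6404.0/86166) × 360° = 26.76°.
Equatorial spacing = 26.76 × 111.2 km/° = 2975 km.
At 14° latitude, spacing = 2975 × cos(14°) = 2887 km.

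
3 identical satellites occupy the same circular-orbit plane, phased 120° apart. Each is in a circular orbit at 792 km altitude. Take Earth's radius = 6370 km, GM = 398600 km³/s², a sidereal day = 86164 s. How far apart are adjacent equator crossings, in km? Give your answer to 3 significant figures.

934 km

Semi-major axis a = 6370 + 792 = 7162 km. Period T = 2π√(a³/μ) = 2π√(7162³/398600) = 6032.0 s = 100.53 min.
Single-satellite node shift = (6032.0/86164) × 360° = 25.20°.
With 3 satellites evenly phased, successive equator crossings are 25.20/3 = 8.401° apart.
That is 8.401 × 111.2 = 934 km at the equator.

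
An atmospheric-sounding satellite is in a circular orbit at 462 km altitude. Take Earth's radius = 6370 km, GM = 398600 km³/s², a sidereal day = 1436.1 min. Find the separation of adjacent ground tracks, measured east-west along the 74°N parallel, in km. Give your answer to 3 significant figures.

720 km

Semi-major axis a = 6370 + 462 = 6832 km. Period T = 2π√(a³/μ) = 2π√(6832³/398600) = 5620.0 s = 93.67 min.
Node shift per orbit = (5620.0/86166) × 360° = 23.48°.
Equatorial spacing = 23.48 × 111.2 km/° = 2610 km.
At 74° latitude, spacing = 2610 × cos(74°) = 720 km.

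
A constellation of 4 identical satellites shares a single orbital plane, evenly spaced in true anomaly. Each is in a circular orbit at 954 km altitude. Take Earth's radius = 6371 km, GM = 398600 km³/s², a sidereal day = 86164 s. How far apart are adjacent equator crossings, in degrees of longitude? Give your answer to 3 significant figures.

6.52°

Semi-major axis a = 6371 + 954 = 7325 km. Period T = 2π√(a³/μ) = 2π√(7325³/398600) = 6239.1 s = 103.99 min.
Single-satellite node shift = (6239.1/86164) × 360° = 26.07°.
With 4 satellites evenly phased, successive equator crossings are 26.07/4 = 6.517° apart.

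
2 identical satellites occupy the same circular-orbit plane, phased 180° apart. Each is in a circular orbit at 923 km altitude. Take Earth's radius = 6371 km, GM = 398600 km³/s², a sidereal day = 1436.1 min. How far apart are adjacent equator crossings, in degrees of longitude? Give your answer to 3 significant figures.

Semi-major axis a = 6371 + 923 = 7294 km. Period T = 2π√(a³/μ) = 2π√(7294³/398600) = 6199.5 s = 103.33 min.
Single-satellite node shift = (6199.5/86166) × 360° = 25.90°.
With 2 satellites evenly phased, successive equator crossings are 25.90/2 = 12.951° apart.

13.0°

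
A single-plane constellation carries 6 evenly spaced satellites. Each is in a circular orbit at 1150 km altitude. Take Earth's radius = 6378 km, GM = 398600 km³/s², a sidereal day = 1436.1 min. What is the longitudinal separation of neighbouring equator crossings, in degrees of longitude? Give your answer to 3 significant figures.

4.53°

Semi-major axis a = 6378 + 1150 = 7528 km. Period T = 2π√(a³/μ) = 2π√(7528³/398600) = 6500.3 s = 108.34 min.
Single-satellite node shift = (6500.3/86166) × 360° = 27.16°.
With 6 satellites evenly phased, successive equator crossings are 27.16/6 = 4.526° apart.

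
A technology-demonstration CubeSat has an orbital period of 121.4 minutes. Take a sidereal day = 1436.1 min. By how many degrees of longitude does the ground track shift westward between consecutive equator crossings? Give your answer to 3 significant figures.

30.4°

T = 121.4 min = 7284.0 s.
During one orbit Earth rotates (7284.0 / 86166) × 360° = 30.43°.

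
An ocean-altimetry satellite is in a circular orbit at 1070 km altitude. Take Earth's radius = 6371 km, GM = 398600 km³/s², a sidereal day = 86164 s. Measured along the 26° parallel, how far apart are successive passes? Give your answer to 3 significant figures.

2670 km

Semi-major axis a = 6371 + 1070 = 7441 km. Period T = 2π√(a³/μ) = 2π√(7441³/398600) = 6387.9 s = 106.47 min.
Node shift per orbit = (6387.9/86164) × 360° = 26.69°.
Equatorial spacing = 26.69 × 111.2 km/° = 2968 km.
At 26° latitude, spacing = 2968 × cos(26°) = 2667 km.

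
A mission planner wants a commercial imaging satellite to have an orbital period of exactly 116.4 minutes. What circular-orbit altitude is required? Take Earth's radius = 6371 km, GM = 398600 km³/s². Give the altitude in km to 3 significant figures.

1530 km

T = 116.4 min = 6984.0 s.
From T = 2π√(a³/μ): a = (μ T²/4π²)^(1/3) = (398600 × 6984.0² / 4π²)^(1/3) = 7897 km.
Altitude h = a − R = 7897 − 6371 = 1526 km.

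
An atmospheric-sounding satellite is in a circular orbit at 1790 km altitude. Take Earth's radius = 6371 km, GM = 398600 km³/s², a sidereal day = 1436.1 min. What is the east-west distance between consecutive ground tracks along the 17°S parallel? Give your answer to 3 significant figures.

3260 km

Semi-major axis a = 6371 + 1790 = 8161 km. Period T = 2π√(a³/μ) = 2π√(8161³/398600) = 7337.1 s = 122.29 min.
Node shift per orbit = (7337.1/86166) × 360° = 30.65°.
Equatorial spacing = 30.65 × 111.2 km/° = 3409 km.
At 17° latitude, spacing = 3409 × cos(17°) = 3260 km.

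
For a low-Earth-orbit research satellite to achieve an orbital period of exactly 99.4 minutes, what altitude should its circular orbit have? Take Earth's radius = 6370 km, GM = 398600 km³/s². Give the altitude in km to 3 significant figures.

T = 99.4 min = 5964.0 s.
From T = 2π√(a³/μ): a = (μ T²/4π²)^(1/3) = (398600 × 5964.0² / 4π²)^(1/3) = 7108 km.
Altitude h = a − R = 7108 − 6370 = 738 km.

738 km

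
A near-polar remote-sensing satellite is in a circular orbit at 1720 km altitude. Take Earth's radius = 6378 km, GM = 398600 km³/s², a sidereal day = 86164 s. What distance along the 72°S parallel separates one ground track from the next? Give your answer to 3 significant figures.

Semi-major axis a = 6378 + 1720 = 8098 km. Period T = 2π√(a³/μ) = 2π√(8098³/398600) = 7252.3 s = 120.87 min.
Node shift per orbit = (7252.3/86164) × 360° = 30.30°.
Equatorial spacing = 30.30 × 111.3 km/° = 3373 km.
At 72° latitude, spacing = 3373 × cos(72°) = 1042 km.

1040 km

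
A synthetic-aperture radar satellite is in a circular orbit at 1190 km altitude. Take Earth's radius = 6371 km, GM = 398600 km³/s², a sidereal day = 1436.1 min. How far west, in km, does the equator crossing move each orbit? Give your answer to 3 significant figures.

Semi-major axis a = 6371 + 1190 = 7561 km. Period T = 2π√(a³/μ) = 2π√(7561³/398600) = 6543.0 s = 109.05 min.
During one orbit Earth rotates (6543.0 / 86166) × 360° = 27.34°.
At the equator that is 27.34° × (2π·6371/360) km/° = 27.34 × 111.2 = 3040 km.

3040 km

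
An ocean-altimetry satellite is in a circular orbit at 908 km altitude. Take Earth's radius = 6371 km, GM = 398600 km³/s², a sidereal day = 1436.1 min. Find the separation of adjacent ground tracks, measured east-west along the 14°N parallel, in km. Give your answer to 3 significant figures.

2790 km

Semi-major axis a = 6371 + 908 = 7279 km. Period T = 2π√(a³/μ) = 2π√(7279³/398600) = 6180.4 s = 103.01 min.
Node shift per orbit = (6180.4/86166) × 360° = 25.82°.
Equatorial spacing = 25.82 × 111.2 km/° = 2871 km.
At 14° latitude, spacing = 2871 × cos(14°) = 2786 km.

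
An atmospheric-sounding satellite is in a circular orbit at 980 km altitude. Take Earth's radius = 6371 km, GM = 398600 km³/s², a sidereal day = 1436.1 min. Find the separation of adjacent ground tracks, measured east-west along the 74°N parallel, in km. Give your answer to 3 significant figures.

Semi-major axis a = 6371 + 980 = 7351 km. Period T = 2π√(a³/μ) = 2π√(7351³/398600) = 6272.4 s = 104.54 min.
Node shift per orbit = (6272.4/86166) × 360° = 26.21°.
Equatorial spacing = 26.21 × 111.2 km/° = 2914 km.
At 74° latitude, spacing = 2914 × cos(74°) = 803 km.

803 km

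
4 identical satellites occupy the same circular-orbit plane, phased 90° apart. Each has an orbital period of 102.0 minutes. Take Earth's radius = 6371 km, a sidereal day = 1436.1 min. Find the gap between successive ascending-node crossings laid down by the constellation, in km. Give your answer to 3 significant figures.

711 km

T = 102.0 min = 6120.0 s.
Single-satellite node shift = (6120.0/86166) × 360° = 25.57°.
With 4 satellites evenly phased, successive equator crossings are 25.57/4 = 6.392° apart.
That is 6.392 × 111.2 = 711 km at the equator.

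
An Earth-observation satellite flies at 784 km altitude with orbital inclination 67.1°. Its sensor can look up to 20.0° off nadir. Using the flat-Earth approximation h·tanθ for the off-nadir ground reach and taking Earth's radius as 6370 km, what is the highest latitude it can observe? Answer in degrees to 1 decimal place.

For a prograde orbit the ground track reaches latitude ±i = ±67.1°.
Sensor half-swath on the ground ≈ 784·tan(20.0°) = 285 km = 2.57° of latitude.
Maximum observable latitude ≈ 67.1 + 2.57 = 69.7°.

69.7°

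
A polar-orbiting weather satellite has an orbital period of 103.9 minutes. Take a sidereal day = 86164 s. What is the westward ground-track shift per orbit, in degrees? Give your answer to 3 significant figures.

T = 103.9 min = 6234.0 s.
During one orbit Earth rotates (6234.0 / 86164) × 360° = 26.05°.

26.0°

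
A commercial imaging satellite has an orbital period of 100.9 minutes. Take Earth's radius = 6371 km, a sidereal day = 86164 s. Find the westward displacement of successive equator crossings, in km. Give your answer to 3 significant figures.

T = 100.9 min = 6054.0 s.
During one orbit Earth rotates (6054.0 / 86164) × 360° = 25.29°.
At the equator that is 25.29° × (2π·6371/360) km/° = 25.29 × 111.2 = 2813 km.

2810 km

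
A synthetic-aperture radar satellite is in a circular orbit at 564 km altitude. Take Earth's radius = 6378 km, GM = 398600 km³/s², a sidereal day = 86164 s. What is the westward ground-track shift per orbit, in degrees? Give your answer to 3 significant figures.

Semi-major axis a = 6378 + 564 = 6942 km. Period T = 2π√(a³/μ) = 2π√(6942³/398600) = 5756.2 s = 95.94 min.
During one orbit Earth rotates (5756.2 / 86164) × 360° = 24.05°.

24.0°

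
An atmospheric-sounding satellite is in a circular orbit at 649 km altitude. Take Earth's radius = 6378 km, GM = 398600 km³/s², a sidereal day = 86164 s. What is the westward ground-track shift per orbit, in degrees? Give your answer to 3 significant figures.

Semi-major axis a = 6378 + 649 = 7027 km. Period T = 2π√(a³/μ) = 2π√(7027³/398600) = 5862.3 s = 97.70 min.
During one orbit Earth rotates (5862.3 / 86164) × 360° = 24.49°.

24.5°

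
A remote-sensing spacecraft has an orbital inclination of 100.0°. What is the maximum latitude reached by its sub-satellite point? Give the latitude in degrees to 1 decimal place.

80.0°

Retrograde orbit: the ground track reaches ±(180° − i) = ±(180 − 100.0) = ±80.0°.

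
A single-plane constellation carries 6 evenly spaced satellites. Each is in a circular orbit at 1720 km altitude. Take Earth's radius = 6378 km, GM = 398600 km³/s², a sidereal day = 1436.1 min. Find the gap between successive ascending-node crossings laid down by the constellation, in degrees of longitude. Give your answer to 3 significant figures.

5.05°

Semi-major axis a = 6378 + 1720 = 8098 km. Period T = 2π√(a³/μ) = 2π√(8098³/398600) = 7252.3 s = 120.87 min.
Single-satellite node shift = (7252.3/86166) × 360° = 30.30°.
With 6 satellites evenly phased, successive equator crossings are 30.30/6 = 5.050° apart.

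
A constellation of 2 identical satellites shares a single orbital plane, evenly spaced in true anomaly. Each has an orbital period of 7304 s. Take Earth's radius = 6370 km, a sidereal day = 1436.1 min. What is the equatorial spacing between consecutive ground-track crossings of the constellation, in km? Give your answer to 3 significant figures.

1700 km

Single-satellite node shift = (7304.0/86166) × 360° = 30.52°.
With 2 satellites evenly phased, successive equator crossings are 30.52/2 = 15.258° apart.
That is 15.258 × 111.2 = 1696 km at the equator.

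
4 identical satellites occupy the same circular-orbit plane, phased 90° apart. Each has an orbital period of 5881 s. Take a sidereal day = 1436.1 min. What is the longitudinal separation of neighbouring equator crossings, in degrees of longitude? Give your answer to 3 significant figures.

Single-satellite node shift = (5881.0/86166) × 360° = 24.57°.
With 4 satellites evenly phased, successive equator crossings are 24.57/4 = 6.143° apart.

6.14°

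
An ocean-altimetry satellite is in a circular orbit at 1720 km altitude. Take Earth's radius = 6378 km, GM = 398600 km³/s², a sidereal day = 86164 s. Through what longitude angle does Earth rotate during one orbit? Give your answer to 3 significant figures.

30.3°

Semi-major axis a = 6378 + 1720 = 8098 km. Period T = 2π√(a³/μ) = 2π√(8098³/398600) = 7252.3 s = 120.87 min.
During one orbit Earth rotates (7252.3 / 86164) × 360° = 30.30°.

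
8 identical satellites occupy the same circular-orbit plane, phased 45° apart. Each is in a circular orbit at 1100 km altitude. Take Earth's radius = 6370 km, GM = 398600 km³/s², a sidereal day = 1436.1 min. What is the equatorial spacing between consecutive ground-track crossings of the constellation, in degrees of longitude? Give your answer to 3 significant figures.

3.36°

Semi-major axis a = 6370 + 1100 = 7470 km. Period T = 2π√(a³/μ) = 2π√(7470³/398600) = 6425.3 s = 107.09 min.
Single-satellite node shift = (6425.3/86166) × 360° = 26.84°.
With 8 satellites evenly phased, successive equator crossings are 26.84/8 = 3.356° apart.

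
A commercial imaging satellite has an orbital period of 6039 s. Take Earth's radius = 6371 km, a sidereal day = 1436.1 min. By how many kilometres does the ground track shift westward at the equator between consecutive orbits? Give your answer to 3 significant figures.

During one orbit Earth rotates (6039.0 / 86166) × 360° = 25.23°.
At the equator that is 25.23° × (2π·6371/360) km/° = 25.23 × 111.2 = 2806 km.

2810 km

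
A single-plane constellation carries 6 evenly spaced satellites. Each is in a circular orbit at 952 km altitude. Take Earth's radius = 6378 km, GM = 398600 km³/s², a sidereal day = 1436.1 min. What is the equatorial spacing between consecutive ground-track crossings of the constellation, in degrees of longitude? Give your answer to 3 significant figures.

4.35°

Semi-major axis a = 6378 + 952 = 7330 km. Period T = 2π√(a³/μ) = 2π√(7330³/398600) = 6245.5 s = 104.09 min.
Single-satellite node shift = (6245.5/86166) × 360° = 26.09°.
With 6 satellites evenly phased, successive equator crossings are 26.09/6 = 4.349° apart.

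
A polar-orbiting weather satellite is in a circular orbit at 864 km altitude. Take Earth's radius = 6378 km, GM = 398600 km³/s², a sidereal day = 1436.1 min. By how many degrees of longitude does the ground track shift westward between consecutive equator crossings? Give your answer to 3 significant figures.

25.6°

Semi-major axis a = 6378 + 864 = 7242 km. Period T = 2π√(a³/μ) = 2π√(7242³/398600) = 6133.4 s = 102.22 min.
During one orbit Earth rotates (6133.4 / 86166) × 360° = 25.63°.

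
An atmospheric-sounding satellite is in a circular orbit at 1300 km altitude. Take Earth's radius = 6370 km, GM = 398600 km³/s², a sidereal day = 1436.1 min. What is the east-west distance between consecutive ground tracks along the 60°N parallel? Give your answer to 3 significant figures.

1550 km

Semi-major axis a = 6370 + 1300 = 7670 km. Period T = 2π√(a³/μ) = 2π√(7670³/398600) = 6685.0 s = 111.42 min.
Node shift per orbit = (6685.0/86166) × 360° = 27.93°.
Equatorial spacing = 27.93 × 111.2 km/° = 3105 km.
At 60° latitude, spacing = 3105 × cos(60°) = 1553 km.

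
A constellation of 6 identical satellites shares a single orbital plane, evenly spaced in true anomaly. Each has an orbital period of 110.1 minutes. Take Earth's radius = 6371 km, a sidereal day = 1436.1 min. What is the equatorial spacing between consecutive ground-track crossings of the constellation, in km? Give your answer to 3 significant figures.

511 km

T = 110.1 min = 6606.0 s.
Single-satellite node shift = (6606.0/86166) × 360° = 27.60°.
With 6 satellites evenly phased, successive equator crossings are 27.60/6 = 4.600° apart.
That is 4.600 × 111.2 = 511 km at the equator.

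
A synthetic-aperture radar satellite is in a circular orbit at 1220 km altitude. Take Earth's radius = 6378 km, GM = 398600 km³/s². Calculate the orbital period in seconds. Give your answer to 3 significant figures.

6590 seconds

Semi-major axis a = 6378 + 1220 = 7598 km. Period T = 2π√(a³/μ) = 2π√(7598³/398600) = 6591.1 s = 109.85 min.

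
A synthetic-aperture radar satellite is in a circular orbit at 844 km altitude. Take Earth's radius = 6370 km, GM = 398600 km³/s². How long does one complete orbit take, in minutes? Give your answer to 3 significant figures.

Semi-major axis a = 6370 + 844 = 7214 km. Period T = 2π√(a³/μ) = 2π√(7214³/398600) = 6097.8 s = 101.63 min.

102 min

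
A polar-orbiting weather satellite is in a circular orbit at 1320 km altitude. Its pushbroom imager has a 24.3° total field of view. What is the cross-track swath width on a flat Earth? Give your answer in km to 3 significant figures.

568 km

Half-angle = 24.3°/2 = 12.15°.
Swath width ≈ 2h·tan(θ/2) = 2 × 1320 × tan(12.15°) = 568.4 km.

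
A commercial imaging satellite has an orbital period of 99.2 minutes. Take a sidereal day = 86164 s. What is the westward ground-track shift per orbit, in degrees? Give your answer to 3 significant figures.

24.9°

T = 99.2 min = 5952.0 s.
During one orbit Earth rotates (5952.0 / 86164) × 360° = 24.87°.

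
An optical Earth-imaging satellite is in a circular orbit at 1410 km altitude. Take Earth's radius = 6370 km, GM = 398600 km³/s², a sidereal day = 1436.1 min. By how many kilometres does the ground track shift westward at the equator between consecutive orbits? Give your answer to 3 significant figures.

Semi-major axis a = 6370 + 1410 = 7780 km. Period T = 2π√(a³/μ) = 2π√(7780³/398600) = 6829.4 s = 113.82 min.
During one orbit Earth rotates (6829.4 / 86166) × 360° = 28.53°.
At the equator that is 28.53° × (2π·6370/360) km/° = 28.53 × 111.2 = 3172 km.

3170 km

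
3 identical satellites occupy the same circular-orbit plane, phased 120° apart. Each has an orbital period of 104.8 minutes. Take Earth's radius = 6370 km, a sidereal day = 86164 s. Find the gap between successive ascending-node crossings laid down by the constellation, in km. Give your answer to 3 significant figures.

974 km

T = 104.8 min = 6288.0 s.
Single-satellite node shift = (6288.0/86164) × 360° = 26.27°.
With 3 satellites evenly phased, successive equator crossings are 26.27/3 = 8.757° apart.
That is 8.757 × 111.2 = 974 km at the equator.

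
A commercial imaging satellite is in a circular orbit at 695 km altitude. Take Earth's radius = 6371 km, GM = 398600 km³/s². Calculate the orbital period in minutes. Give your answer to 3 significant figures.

98.5 min

Semi-major axis a = 6371 + 695 = 7066 km. Period T = 2π√(a³/μ) = 2π√(7066³/398600) = 5911.1 s = 98.52 min.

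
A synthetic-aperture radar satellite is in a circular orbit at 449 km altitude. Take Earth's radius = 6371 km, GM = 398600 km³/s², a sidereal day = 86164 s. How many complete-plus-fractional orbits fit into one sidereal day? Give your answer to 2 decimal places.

Semi-major axis a = 6371 + 449 = 6820 km. Period T = 2π√(a³/μ) = 2π√(6820³/398600) = 5605.2 s = 93.42 min.
Orbits per sidereal day = 86164 / 5605.2 = 15.372.

15.37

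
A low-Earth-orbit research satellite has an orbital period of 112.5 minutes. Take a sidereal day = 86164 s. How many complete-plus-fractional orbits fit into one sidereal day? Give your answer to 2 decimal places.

12.77

T = 112.5 min = 6750.0 s.
Orbits per sidereal day = 86164 / 6750.0 = 12.765.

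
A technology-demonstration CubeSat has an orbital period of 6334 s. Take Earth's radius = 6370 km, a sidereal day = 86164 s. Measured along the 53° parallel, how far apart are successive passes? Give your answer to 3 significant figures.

1770 km

Node shift per orbit = (6334.0/86164) × 360° = 26.46°.
Equatorial spacing = 26.46 × 111.2 km/° = 2942 km.
At 53° latitude, spacing = 2942 × cos(53°) = 1771 km.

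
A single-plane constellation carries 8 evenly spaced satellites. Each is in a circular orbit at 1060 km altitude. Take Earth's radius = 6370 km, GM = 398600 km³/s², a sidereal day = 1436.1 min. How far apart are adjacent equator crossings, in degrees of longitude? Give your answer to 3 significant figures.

Semi-major axis a = 6370 + 1060 = 7430 km. Period T = 2π√(a³/μ) = 2π√(7430³/398600) = 6373.7 s = 106.23 min.
Single-satellite node shift = (6373.7/86166) × 360° = 26.63°.
With 8 satellites evenly phased, successive equator crossings are 26.63/8 = 3.329° apart.

3.33°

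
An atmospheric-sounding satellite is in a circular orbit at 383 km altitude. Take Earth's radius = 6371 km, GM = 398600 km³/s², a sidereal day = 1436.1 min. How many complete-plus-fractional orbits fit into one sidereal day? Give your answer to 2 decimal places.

Semi-major axis a = 6371 + 383 = 6754 km. Period T = 2π√(a³/μ) = 2π√(6754³/398600) = 5524.0 s = 92.07 min.
Orbits per sidereal day = 86166 / 5524.0 = 15.599.

15.60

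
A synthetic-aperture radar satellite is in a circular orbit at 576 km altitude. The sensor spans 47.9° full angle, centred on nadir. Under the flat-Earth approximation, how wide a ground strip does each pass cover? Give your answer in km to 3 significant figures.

Half-angle = 47.9°/2 = 23.95°.
Swath width ≈ 2h·tan(θ/2) = 2 × 576 × tan(23.95°) = 511.7 km.

512 km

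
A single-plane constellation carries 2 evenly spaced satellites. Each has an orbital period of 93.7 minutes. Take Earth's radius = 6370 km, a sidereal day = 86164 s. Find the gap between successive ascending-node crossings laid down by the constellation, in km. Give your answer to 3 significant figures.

1310 km

T = 93.7 min = 5622.0 s.
Single-satellite node shift = (5622.0/86164) × 360° = 23.49°.
With 2 satellites evenly phased, successive equator crossings are 23.49/2 = 11.745° apart.
That is 11.745 × 111.2 = 1306 km at the equator.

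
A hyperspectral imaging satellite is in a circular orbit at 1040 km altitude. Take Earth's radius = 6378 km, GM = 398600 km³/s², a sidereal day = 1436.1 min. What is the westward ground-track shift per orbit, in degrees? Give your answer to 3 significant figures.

26.6°

Semi-major axis a = 6378 + 1040 = 7418 km. Period T = 2π√(a³/μ) = 2π√(7418³/398600) = 6358.3 s = 105.97 min.
During one orbit Earth rotates (6358.3 / 86166) × 360° = 26.56°.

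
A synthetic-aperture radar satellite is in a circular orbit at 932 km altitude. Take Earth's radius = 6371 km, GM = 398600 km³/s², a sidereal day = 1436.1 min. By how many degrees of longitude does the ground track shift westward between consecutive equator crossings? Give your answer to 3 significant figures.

25.9°

Semi-major axis a = 6371 + 932 = 7303 km. Period T = 2π√(a³/μ) = 2π√(7303³/398600) = 6211.0 s = 103.52 min.
During one orbit Earth rotates (6211.0 / 86166) × 360° = 25.95°.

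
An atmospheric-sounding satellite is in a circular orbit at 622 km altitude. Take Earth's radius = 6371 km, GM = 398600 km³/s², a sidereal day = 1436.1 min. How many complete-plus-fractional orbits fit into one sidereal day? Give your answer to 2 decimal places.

Semi-major axis a = 6371 + 622 = 6993 km. Period T = 2π√(a³/μ) = 2π√(6993³/398600) = 5819.8 s = 97.00 min.
Orbits per sidereal day = 86166 / 5819.8 = 14.806.

14.81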